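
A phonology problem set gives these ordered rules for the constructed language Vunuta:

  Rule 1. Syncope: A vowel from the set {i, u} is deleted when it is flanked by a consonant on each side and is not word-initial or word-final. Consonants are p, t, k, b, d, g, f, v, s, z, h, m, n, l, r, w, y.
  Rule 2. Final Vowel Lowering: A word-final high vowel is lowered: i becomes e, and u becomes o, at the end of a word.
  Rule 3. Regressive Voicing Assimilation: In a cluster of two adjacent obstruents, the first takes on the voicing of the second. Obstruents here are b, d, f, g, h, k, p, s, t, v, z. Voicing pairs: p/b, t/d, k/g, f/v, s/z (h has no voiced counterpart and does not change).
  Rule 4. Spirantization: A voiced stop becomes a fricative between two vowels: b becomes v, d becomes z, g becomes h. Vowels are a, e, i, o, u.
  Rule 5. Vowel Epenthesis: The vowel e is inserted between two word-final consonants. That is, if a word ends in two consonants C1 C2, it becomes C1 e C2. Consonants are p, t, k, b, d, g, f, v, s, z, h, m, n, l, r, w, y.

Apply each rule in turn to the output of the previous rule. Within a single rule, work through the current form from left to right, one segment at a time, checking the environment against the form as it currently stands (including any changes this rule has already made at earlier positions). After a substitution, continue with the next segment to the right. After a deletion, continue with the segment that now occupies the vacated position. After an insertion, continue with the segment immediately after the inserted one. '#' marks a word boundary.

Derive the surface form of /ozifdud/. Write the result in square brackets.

Rule 1 Syncope: [ozifdud] → [ozfdd]
Rule 2 Final Vowel Lowering: no change — [ozfdd]
Rule 3 Regressive Voicing Assimilation: [ozfdd] → [osvdd]
Rule 4 Spirantization: no change — [osvdd]
Rule 5 Vowel Epenthesis: [osvdd] → [osvded]

[osvded]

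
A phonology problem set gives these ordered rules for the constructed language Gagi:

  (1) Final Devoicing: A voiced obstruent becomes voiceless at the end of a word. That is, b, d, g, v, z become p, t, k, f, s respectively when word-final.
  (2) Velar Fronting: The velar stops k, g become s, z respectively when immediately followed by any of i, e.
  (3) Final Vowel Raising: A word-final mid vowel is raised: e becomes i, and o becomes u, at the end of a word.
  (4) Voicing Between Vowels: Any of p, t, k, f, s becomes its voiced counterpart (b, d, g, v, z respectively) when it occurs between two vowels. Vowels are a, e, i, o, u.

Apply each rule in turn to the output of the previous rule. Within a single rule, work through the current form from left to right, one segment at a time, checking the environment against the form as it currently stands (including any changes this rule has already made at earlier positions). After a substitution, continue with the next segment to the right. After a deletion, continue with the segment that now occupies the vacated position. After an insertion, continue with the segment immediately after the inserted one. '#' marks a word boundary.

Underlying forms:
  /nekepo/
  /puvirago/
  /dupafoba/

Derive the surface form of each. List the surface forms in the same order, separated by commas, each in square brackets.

/nekepo/:
  (1) Final Devoicing: no change — [nekepo]
  (2) Velar Fronting: [nekepo] → [nesepo]
  (3) Final Vowel Raising: [nesepo] → [nesepu]
  (4) Voicing Between Vowels: [nesepu] → [nezebu]
/puvirago/:
  (1) Final Devoicing: no change — [puvirago]
  (2) Velar Fronting: no change — [puvirago]
  (3) Final Vowel Raising: [puvirago] → [puviragu]
  (4) Voicing Between Vowels: no change — [puviragu]
/dupafoba/:
  (1) Final Devoicing: no change — [dupafoba]
  (2) Velar Fronting: no change — [dupafoba]
  (3) Final Vowel Raising: no change — [dupafoba]
  (4) Voicing Between Vowels: [dupafoba] → [dubavoba]

[nezebu], [puviragu], [dubavoba]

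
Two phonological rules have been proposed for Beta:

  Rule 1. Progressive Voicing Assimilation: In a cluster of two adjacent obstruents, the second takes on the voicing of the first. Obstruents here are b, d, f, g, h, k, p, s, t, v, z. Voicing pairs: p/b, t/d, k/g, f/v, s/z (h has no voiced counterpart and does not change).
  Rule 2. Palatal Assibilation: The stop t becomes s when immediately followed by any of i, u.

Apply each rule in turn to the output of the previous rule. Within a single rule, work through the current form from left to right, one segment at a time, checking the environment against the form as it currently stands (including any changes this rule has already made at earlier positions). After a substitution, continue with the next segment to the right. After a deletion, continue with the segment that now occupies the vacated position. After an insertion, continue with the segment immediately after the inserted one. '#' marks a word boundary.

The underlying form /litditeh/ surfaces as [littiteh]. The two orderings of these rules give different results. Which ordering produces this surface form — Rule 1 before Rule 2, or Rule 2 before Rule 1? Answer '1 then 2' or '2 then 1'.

2 then 1

Order 1 then 2:
  1 Progressive Voicing Assimilation: [litditeh] → [littiteh]
  2 Palatal Assibilation: [littiteh] → [litsiteh]
  result: [litsiteh]
Order 2 then 1:
  2 Palatal Assibilation: no change — [litditeh]
  1 Progressive Voicing Assimilation: [litditeh] → [littiteh]
  result: [littiteh]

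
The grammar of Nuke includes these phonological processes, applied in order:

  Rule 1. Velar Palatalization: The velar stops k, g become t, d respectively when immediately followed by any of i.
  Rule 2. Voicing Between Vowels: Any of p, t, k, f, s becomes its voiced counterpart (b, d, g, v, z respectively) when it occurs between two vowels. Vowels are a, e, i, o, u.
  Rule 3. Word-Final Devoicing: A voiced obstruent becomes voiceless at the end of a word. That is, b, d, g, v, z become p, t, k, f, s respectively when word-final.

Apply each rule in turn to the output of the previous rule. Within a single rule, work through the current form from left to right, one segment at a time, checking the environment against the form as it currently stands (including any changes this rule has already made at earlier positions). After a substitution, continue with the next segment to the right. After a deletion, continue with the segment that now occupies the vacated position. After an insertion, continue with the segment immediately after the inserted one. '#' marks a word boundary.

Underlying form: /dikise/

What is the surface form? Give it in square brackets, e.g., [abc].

[didize]

Rule 1 Velar Palatalization: [dikise] → [ditise]
Rule 2 Voicing Between Vowels: [ditise] → [didize]
Rule 3 Word-Final Devoicing: no change — [didize]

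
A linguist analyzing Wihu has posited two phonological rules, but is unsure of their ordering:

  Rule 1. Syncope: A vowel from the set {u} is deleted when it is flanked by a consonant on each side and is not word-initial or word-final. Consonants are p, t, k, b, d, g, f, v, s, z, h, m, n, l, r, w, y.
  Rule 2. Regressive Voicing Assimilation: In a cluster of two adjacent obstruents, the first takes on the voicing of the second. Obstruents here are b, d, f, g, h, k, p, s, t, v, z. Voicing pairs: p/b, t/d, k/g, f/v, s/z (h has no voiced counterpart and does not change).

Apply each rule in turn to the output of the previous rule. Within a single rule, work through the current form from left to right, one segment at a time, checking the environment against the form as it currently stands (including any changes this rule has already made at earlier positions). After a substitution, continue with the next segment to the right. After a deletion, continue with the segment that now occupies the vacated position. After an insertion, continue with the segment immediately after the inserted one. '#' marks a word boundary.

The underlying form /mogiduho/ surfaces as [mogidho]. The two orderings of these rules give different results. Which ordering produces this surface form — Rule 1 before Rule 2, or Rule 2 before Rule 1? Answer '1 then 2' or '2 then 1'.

2 then 1

Order 1 then 2:
  1 Syncope: [mogiduho] → [mogidho]
  2 Regressive Voicing Assimilation: [mogidho] → [mogitho]
  result: [mogitho]
Order 2 then 1:
  2 Regressive Voicing Assimilation: no change — [mogiduho]
  1 Syncope: [mogiduho] → [mogidho]
  result: [mogidho]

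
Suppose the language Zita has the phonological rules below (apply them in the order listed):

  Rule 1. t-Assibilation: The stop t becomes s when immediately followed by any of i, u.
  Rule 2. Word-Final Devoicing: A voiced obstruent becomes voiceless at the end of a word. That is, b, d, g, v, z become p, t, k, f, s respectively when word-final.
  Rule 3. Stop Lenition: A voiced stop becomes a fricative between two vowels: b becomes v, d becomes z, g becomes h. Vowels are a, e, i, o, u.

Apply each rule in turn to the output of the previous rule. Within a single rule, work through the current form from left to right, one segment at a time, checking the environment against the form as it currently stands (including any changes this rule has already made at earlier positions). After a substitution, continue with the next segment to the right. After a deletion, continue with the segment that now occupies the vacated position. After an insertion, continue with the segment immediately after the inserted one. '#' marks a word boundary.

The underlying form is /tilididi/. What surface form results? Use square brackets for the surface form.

Rule 1 t-Assibilation: [tilididi] → [silididi]
Rule 2 Word-Final Devoicing: no change — [silididi]
Rule 3 Stop Lenition: [silididi] → [silizizi]

[silizizi]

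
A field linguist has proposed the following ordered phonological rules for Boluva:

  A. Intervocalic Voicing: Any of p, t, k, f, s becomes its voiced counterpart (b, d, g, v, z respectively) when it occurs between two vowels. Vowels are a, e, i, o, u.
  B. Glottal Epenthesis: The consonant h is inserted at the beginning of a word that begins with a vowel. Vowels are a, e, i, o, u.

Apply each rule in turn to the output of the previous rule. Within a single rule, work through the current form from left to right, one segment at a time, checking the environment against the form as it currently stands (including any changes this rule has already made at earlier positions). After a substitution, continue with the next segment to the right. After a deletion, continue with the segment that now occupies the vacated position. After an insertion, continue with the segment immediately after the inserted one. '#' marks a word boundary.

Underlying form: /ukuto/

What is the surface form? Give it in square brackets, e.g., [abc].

A Intervocalic Voicing: [ukuto] → [ugudo]
B Glottal Epenthesis: [ugudo] → [hugudo]

[hugudo]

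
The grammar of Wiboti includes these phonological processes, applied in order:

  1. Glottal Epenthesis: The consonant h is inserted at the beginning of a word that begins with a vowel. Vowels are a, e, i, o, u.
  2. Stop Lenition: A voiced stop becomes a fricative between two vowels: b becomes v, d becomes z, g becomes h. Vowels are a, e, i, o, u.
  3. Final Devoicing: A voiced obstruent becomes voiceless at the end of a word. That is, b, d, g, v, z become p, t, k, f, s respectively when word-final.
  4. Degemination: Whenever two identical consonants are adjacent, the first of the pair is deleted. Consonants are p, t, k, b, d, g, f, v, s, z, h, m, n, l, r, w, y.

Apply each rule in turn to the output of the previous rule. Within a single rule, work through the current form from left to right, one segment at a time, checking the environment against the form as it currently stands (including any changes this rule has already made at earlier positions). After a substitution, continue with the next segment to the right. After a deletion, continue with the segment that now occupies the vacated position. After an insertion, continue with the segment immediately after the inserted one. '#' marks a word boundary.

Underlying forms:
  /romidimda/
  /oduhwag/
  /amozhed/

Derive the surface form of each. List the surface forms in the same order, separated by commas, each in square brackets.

[romizimda], [hozuhwak], [hamozhet]

/romidimda/:
  1 Glottal Epenthesis: no change — [romidimda]
  2 Stop Lenition: [romidimda] → [romizimda]
  3 Final Devoicing: no change — [romizimda]
  4 Degemination: no change — [romizimda]
/oduhwag/:
  1 Glottal Epenthesis: [oduhwag] → [hoduhwag]
  2 Stop Lenition: [hoduhwag] → [hozuhwag]
  3 Final Devoicing: [hozuhwag] → [hozuhwak]
  4 Degemination: no change — [hozuhwak]
/amozhed/:
  1 Glottal Epenthesis: [amozhed] → [hamozhed]
  2 Stop Lenition: no change — [hamozhed]
  3 Final Devoicing: [hamozhed] → [hamozhet]
  4 Degemination: no change — [hamozhet]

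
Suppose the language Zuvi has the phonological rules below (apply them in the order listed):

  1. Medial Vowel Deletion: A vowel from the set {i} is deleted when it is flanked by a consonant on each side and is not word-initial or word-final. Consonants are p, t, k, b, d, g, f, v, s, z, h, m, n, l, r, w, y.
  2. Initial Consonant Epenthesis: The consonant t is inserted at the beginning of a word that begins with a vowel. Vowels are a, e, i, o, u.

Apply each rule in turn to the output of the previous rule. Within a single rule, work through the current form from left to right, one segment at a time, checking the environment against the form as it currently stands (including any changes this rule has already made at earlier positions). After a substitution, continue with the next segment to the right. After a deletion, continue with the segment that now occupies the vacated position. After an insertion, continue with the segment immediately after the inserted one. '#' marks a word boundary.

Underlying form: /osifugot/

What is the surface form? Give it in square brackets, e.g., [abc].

1 Medial Vowel Deletion: [osifugot] → [osfugot]
2 Initial Consonant Epenthesis: [osfugot] → [tosfugot]

[tosfugot]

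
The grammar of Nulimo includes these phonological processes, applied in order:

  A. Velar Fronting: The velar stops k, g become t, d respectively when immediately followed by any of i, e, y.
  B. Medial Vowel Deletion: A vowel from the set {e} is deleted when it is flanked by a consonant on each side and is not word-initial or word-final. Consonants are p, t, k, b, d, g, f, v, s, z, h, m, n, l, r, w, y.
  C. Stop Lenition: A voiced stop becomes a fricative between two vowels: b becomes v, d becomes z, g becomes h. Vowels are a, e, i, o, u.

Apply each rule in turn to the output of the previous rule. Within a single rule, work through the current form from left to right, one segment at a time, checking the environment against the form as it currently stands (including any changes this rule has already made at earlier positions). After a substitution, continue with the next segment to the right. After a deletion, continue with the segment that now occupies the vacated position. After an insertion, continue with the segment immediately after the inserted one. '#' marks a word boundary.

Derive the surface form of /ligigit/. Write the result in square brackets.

A Velar Fronting: [ligigit] → [lididit]
B Medial Vowel Deletion: no change — [lididit]
C Stop Lenition: [lididit] → [lizizit]

[lizizit]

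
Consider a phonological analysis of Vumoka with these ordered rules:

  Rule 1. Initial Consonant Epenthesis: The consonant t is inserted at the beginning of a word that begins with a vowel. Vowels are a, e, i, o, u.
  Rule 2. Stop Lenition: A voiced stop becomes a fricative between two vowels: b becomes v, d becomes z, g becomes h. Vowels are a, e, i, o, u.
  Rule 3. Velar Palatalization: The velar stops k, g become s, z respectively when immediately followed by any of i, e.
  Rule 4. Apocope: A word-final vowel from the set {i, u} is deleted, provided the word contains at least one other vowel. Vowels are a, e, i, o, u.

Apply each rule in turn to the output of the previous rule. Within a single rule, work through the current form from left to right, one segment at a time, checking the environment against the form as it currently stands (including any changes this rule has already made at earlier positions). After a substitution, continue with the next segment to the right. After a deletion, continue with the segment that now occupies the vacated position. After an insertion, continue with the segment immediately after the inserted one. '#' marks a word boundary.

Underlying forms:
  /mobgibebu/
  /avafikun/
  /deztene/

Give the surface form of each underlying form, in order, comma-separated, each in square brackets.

[mobzivev], [tavafikun], [deztene]

/mobgibebu/:
  Rule 1 Initial Consonant Epenthesis: no change — [mobgibebu]
  Rule 2 Stop Lenition: [mobgibebu] → [mobgivevu]
  Rule 3 Velar Palatalization: [mobgivevu] → [mobzivevu]
  Rule 4 Apocope: [mobzivevu] → [mobzivev]
/avafikun/:
  Rule 1 Initial Consonant Epenthesis: [avafikun] → [tavafikun]
  Rule 2 Stop Lenition: no change — [tavafikun]
  Rule 3 Velar Palatalization: no change — [tavafikun]
  Rule 4 Apocope: no change — [tavafikun]
/deztene/:
  Rule 1 Initial Consonant Epenthesis: no change — [deztene]
  Rule 2 Stop Lenition: no change — [deztene]
  Rule 3 Velar Palatalization: no change — [deztene]
  Rule 4 Apocope: no change — [deztene]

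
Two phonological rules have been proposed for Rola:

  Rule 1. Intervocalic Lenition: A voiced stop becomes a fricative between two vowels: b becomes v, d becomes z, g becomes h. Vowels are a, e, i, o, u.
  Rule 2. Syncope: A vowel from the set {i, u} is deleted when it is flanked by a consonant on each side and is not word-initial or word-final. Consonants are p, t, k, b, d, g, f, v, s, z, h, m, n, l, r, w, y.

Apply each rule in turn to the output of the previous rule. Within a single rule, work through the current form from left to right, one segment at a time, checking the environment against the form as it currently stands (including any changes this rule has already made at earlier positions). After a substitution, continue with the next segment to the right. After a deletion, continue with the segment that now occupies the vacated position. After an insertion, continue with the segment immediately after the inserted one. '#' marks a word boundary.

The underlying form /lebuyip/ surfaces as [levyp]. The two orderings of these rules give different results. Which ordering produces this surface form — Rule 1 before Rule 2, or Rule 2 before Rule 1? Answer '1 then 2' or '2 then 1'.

Order 1 then 2:
  1 Intervocalic Lenition: [lebuyip] → [levuyip]
  2 Syncope: [levuyip] → [levyp]
  result: [levyp]
Order 2 then 1:
  2 Syncope: [lebuyip] → [lebyp]
  1 Intervocalic Lenition: no change — [lebyp]
  result: [lebyp]

1 then 2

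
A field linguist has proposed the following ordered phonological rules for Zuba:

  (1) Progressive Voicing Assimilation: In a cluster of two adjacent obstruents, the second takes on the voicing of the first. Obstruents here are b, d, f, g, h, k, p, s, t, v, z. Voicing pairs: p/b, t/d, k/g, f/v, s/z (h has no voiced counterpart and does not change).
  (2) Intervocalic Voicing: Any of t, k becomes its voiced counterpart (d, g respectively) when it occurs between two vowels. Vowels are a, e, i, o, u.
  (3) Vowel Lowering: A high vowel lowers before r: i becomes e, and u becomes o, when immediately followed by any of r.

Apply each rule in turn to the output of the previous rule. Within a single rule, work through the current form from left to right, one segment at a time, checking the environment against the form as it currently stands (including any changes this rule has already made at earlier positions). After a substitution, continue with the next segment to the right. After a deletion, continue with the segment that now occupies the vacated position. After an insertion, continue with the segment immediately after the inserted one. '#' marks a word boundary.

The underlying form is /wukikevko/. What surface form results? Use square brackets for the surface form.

[wugigevgo]

(1) Progressive Voicing Assimilation: [wukikevko] → [wukikevgo]
(2) Intervocalic Voicing: [wukikevgo] → [wugigevgo]
(3) Vowel Lowering: no change — [wugigevgo]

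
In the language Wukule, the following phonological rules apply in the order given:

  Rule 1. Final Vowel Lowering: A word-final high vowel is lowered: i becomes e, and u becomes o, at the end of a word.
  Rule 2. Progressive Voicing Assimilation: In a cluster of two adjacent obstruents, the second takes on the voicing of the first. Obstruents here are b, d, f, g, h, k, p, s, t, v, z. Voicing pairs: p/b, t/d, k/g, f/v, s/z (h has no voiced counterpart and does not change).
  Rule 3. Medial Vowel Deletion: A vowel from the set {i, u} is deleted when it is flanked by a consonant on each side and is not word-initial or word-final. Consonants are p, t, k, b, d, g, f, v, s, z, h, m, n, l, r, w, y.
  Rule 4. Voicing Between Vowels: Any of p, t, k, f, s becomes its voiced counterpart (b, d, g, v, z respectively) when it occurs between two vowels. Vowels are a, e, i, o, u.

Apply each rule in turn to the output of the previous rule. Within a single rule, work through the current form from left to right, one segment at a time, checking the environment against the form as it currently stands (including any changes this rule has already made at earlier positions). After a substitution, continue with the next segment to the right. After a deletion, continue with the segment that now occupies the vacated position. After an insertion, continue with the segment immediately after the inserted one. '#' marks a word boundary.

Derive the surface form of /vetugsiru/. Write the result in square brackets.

[vetgzro]

Rule 1 Final Vowel Lowering: [vetugsiru] → [vetugsiro]
Rule 2 Progressive Voicing Assimilation: [vetugsiro] → [vetugziro]
Rule 3 Medial Vowel Deletion: [vetugziro] → [vetgzro]
Rule 4 Voicing Between Vowels: no change — [vetgzro]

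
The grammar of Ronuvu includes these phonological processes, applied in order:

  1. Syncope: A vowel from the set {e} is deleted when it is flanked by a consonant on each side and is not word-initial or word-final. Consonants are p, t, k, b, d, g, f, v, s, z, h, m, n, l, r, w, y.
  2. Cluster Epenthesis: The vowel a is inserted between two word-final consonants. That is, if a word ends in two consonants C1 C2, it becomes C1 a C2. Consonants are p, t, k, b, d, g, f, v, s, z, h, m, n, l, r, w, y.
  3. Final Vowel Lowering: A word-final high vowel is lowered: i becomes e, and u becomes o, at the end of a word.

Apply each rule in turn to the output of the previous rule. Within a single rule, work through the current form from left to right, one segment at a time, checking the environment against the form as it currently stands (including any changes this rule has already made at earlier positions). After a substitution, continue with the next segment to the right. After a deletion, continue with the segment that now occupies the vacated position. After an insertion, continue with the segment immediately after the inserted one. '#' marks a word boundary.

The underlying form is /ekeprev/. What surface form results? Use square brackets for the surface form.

[ekprav]

1 Syncope: [ekeprev] → [ekprv]
2 Cluster Epenthesis: [ekprv] → [ekprav]
3 Final Vowel Lowering: no change — [ekprav]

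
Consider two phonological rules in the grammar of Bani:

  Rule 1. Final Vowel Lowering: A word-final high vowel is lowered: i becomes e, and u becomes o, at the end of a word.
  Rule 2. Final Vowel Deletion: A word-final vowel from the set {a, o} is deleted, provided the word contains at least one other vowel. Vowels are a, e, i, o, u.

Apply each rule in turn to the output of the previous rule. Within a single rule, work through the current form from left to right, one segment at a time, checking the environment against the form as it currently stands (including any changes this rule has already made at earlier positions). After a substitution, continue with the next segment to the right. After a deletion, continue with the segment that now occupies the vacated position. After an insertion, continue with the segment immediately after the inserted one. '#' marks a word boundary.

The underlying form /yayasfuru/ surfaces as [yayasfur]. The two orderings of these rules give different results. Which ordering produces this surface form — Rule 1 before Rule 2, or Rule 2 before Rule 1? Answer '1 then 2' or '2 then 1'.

Order 1 then 2:
  1 Final Vowel Lowering: [yayasfuru] → [yayasfuro]
  2 Final Vowel Deletion: [yayasfuro] → [yayasfur]
  result: [yayasfur]
Order 2 then 1:
  2 Final Vowel Deletion: no change — [yayasfuru]
  1 Final Vowel Lowering: [yayasfuru] → [yayasfuro]
  result: [yayasfuro]

1 then 2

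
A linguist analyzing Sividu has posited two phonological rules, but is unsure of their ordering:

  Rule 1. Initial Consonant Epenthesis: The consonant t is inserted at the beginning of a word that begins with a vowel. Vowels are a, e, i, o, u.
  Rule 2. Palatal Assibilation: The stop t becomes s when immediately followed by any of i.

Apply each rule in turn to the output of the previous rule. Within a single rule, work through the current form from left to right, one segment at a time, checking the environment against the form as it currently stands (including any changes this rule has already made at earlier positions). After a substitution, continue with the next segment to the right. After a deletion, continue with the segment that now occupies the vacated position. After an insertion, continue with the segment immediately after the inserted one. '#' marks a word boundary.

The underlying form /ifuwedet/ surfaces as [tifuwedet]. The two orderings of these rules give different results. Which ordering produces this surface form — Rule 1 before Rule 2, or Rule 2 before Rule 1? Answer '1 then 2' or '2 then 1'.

2 then 1

Order 1 then 2:
  1 Initial Consonant Epenthesis: [ifuwedet] → [tifuwedet]
  2 Palatal Assibilation: [tifuwedet] → [sifuwedet]
  result: [sifuwedet]
Order 2 then 1:
  2 Palatal Assibilation: no change — [ifuwedet]
  1 Initial Consonant Epenthesis: [ifuwedet] → [tifuwedet]
  result: [tifuwedet]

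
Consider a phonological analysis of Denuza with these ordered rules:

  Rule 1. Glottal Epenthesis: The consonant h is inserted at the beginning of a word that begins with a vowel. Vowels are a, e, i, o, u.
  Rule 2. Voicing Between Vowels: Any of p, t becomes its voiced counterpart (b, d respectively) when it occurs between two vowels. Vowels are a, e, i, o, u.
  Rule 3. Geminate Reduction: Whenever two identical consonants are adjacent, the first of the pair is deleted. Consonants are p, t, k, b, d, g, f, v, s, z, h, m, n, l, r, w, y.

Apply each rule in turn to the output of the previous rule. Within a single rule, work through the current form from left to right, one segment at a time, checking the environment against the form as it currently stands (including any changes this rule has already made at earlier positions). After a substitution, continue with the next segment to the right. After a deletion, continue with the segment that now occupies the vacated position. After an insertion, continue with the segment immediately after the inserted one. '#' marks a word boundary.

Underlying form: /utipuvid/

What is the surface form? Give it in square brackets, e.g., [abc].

[hudibuvid]

Rule 1 Glottal Epenthesis: [utipuvid] → [hutipuvid]
Rule 2 Voicing Between Vowels: [hutipuvid] → [hudibuvid]
Rule 3 Geminate Reduction: no change — [hudibuvid]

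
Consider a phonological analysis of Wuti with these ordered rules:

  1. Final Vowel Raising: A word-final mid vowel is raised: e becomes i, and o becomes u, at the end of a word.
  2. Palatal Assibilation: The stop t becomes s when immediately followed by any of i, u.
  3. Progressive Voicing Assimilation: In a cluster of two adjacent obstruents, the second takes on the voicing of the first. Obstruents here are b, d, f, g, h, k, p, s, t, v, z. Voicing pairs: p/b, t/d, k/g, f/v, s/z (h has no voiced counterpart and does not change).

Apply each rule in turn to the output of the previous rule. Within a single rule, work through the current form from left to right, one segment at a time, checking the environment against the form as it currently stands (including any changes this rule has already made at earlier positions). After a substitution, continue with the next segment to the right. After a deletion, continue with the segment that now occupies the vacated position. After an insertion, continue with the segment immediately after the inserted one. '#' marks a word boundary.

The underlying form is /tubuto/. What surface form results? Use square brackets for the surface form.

[subusu]

1 Final Vowel Raising: [tubuto] → [tubutu]
2 Palatal Assibilation: [tubutu] → [subusu]
3 Progressive Voicing Assimilation: no change — [subusu]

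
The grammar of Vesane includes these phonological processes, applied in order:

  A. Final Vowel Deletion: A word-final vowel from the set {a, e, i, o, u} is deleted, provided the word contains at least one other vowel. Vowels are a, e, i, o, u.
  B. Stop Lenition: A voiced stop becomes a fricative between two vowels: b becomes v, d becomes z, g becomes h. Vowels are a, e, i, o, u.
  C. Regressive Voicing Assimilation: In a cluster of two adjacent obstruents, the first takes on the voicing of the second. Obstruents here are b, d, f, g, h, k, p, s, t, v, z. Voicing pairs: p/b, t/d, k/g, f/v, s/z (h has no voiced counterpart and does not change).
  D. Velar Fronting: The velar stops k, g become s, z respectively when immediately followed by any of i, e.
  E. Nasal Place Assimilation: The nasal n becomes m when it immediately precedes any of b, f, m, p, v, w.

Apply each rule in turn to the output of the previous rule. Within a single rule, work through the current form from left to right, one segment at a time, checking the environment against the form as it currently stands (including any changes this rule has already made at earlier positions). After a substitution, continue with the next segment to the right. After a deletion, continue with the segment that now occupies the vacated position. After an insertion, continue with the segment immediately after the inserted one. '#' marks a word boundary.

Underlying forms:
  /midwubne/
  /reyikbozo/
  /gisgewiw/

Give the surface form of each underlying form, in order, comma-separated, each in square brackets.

/midwubne/:
  A Final Vowel Deletion: [midwubne] → [midwubn]
  B Stop Lenition: no change — [midwubn]
  C Regressive Voicing Assimilation: no change — [midwubn]
  D Velar Fronting: no change — [midwubn]
  E Nasal Place Assimilation: no change — [midwubn]
/reyikbozo/:
  A Final Vowel Deletion: [reyikbozo] → [reyikboz]
  B Stop Lenition: no change — [reyikboz]
  C Regressive Voicing Assimilation: [reyikboz] → [reyigboz]
  D Velar Fronting: no change — [reyigboz]
  E Nasal Place Assimilation: no change — [reyigboz]
/gisgewiw/:
  A Final Vowel Deletion: no change — [gisgewiw]
  B Stop Lenition: no change — [gisgewiw]
  C Regressive Voicing Assimilation: [gisgewiw] → [gizgewiw]
  D Velar Fronting: [gizgewiw] → [zizzewiw]
  E Nasal Place Assimilation: no change — [zizzewiw]

[midwubn], [reyigboz], [zizzewiw]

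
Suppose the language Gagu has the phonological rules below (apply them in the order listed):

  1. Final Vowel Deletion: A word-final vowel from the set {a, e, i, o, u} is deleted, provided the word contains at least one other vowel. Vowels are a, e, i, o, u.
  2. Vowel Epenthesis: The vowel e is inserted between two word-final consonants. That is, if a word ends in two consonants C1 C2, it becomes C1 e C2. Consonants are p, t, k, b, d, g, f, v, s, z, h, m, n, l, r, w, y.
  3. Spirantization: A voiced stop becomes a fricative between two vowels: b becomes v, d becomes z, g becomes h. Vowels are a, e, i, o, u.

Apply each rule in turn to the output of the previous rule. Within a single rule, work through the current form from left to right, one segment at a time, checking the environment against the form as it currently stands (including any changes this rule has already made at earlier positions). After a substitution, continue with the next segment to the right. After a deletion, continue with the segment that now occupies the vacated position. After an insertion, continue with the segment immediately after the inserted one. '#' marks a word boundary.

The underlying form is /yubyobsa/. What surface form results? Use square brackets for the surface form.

[yubyoves]

1 Final Vowel Deletion: [yubyobsa] → [yubyobs]
2 Vowel Epenthesis: [yubyobs] → [yubyobes]
3 Spirantization: [yubyobes] → [yubyoves]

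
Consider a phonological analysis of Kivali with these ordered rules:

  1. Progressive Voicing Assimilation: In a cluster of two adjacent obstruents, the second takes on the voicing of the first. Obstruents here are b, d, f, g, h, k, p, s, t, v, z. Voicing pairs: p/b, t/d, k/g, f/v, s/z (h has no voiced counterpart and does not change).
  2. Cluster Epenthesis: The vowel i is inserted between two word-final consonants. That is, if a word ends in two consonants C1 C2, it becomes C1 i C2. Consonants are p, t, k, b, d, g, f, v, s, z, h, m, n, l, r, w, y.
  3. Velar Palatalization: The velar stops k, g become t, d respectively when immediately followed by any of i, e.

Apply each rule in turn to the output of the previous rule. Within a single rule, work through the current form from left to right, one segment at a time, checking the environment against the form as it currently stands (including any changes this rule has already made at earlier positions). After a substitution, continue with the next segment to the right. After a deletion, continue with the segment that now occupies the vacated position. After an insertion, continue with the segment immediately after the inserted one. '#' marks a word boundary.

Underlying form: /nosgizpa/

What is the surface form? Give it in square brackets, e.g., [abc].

1 Progressive Voicing Assimilation: [nosgizpa] → [noskizba]
2 Cluster Epenthesis: no change — [noskizba]
3 Velar Palatalization: [noskizba] → [nostizba]

[nostizba]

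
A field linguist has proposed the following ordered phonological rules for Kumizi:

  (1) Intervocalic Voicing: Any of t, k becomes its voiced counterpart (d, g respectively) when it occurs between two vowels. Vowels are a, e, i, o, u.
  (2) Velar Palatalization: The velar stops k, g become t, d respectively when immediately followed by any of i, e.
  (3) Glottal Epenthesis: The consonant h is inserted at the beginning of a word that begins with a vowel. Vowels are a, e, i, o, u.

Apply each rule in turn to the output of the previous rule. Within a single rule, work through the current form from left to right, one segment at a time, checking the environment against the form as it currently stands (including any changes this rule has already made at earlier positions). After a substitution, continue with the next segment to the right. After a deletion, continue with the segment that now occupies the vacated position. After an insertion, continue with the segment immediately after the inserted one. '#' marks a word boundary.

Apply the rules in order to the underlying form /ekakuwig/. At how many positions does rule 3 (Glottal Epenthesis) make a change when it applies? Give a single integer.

1

(1) Intervocalic Voicing: [ekakuwig] → [egaguwig]
(2) Velar Palatalization: no change — [egaguwig]
(3) Glottal Epenthesis: [egaguwig] → [hegaguwig]
Rule 3 changed 1 position(s).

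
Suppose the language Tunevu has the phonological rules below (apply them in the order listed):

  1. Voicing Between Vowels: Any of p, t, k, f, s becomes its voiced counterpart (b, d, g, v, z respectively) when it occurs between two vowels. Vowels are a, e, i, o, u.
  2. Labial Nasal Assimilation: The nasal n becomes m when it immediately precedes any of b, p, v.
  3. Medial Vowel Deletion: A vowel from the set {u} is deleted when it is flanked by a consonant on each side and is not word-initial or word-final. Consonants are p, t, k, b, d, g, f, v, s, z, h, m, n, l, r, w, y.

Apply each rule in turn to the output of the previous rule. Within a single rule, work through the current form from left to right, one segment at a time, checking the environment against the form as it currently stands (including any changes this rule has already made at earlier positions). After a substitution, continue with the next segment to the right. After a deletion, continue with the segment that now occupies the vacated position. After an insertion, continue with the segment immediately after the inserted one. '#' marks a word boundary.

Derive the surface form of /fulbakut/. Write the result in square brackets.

[flbagt]

1 Voicing Between Vowels: [fulbakut] → [fulbagut]
2 Labial Nasal Assimilation: no change — [fulbagut]
3 Medial Vowel Deletion: [fulbagut] → [flbagt]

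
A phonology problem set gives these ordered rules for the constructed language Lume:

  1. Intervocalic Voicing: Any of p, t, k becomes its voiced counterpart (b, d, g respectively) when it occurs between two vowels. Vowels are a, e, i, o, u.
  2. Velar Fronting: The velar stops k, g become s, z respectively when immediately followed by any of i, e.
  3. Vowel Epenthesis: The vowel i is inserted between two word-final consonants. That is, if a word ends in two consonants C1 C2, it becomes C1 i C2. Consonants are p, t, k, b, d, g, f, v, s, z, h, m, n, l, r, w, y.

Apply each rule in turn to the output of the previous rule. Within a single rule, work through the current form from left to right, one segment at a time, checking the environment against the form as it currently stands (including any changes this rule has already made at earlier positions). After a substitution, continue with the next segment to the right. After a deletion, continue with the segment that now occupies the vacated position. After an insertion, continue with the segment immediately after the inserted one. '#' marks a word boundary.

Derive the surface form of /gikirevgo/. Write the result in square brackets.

[zizirevgo]

1 Intervocalic Voicing: [gikirevgo] → [gigirevgo]
2 Velar Fronting: [gigirevgo] → [zizirevgo]
3 Vowel Epenthesis: no change — [zizirevgo]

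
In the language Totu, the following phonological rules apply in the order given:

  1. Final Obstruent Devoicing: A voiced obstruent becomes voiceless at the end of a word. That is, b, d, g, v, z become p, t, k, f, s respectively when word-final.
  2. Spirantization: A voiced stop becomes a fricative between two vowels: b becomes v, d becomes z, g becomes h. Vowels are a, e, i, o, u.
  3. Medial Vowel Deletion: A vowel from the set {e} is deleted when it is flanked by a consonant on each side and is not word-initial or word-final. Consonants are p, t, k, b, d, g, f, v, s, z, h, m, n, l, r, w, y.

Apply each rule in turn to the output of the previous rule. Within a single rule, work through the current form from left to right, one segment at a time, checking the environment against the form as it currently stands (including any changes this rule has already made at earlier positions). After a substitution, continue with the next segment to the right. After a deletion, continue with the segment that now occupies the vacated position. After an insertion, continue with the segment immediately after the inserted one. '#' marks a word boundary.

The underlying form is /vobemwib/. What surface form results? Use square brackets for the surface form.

1 Final Obstruent Devoicing: [vobemwib] → [vobemwip]
2 Spirantization: [vobemwip] → [vovemwip]
3 Medial Vowel Deletion: [vovemwip] → [vovmwip]

[vovmwip]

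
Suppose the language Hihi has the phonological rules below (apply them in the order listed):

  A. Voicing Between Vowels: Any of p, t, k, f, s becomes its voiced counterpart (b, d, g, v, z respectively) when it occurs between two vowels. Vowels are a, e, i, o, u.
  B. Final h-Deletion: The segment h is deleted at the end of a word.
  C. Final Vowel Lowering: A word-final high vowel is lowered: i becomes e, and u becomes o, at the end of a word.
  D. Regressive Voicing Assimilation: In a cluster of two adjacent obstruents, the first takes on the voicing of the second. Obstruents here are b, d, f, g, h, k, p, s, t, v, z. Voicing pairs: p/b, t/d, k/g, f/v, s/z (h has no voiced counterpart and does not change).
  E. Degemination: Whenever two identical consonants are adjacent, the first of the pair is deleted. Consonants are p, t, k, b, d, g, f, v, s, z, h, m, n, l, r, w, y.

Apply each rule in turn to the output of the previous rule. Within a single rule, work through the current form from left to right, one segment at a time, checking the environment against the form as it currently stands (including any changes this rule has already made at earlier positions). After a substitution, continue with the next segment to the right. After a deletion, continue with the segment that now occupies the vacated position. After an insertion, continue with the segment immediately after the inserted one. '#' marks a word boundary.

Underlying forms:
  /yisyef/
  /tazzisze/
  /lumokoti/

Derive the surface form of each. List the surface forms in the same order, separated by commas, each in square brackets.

/yisyef/:
  A Voicing Between Vowels: no change — [yisyef]
  B Final h-Deletion: no change — [yisyef]
  C Final Vowel Lowering: no change — [yisyef]
  D Regressive Voicing Assimilation: no change — [yisyef]
  E Degemination: no change — [yisyef]
/tazzisze/:
  A Voicing Between Vowels: no change — [tazzisze]
  B Final h-Deletion: no change — [tazzisze]
  C Final Vowel Lowering: no change — [tazzisze]
  D Regressive Voicing Assimilation: [tazzisze] → [tazzizze]
  E Degemination: [tazzizze] → [tazize]
/lumokoti/:
  A Voicing Between Vowels: [lumokoti] → [lumogodi]
  B Final h-Deletion: no change — [lumogodi]
  C Final Vowel Lowering: [lumogodi] → [lumogode]
  D Regressive Voicing Assimilation: no change — [lumogode]
  E Degemination: no change — [lumogode]

[yisyef], [tazize], [lumogode]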